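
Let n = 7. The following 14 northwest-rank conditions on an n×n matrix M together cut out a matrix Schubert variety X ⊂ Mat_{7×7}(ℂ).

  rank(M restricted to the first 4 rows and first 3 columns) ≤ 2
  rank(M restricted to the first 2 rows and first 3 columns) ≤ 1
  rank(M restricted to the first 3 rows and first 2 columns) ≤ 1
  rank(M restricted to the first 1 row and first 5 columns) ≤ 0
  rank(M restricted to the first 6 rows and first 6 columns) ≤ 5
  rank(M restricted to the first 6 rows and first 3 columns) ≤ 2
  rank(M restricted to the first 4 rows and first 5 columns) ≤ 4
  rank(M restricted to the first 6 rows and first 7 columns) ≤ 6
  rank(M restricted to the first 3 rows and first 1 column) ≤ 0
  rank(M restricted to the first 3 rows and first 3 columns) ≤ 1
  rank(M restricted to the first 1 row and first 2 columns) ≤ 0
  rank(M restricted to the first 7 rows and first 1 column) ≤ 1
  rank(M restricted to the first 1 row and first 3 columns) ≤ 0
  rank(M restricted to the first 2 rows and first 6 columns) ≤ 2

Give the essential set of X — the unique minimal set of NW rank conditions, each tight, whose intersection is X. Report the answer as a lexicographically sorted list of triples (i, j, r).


The tightest implied rank at each (i,j), from the 14 conditions:

  row 1: 0, 0, 0, 0, 0, 1, 1
  row 2: 0, 1, 1, 1, 1, 2, 2
  row 3: 0, 1, 1, 2, 2, 3, 3
  row 4: 1, 2, 2, 3, 3, 4, 4
  row 5: 1, 2, 2, 3, 4, 5, 5
  row 6: 1, 2, 2, 3, 4, 5, 6
  row 7: 1, 2, 3, 4, 5, 6, 7

giving w = (6, 2, 4, 1, 5, 7, 3) via Δ²R.

Rothe diagram D(w) (10 cells), 4 SE-corners (essential conditions):

[(1, 5, 0), (3, 1, 0), (3, 3, 1), (6, 3, 2)]


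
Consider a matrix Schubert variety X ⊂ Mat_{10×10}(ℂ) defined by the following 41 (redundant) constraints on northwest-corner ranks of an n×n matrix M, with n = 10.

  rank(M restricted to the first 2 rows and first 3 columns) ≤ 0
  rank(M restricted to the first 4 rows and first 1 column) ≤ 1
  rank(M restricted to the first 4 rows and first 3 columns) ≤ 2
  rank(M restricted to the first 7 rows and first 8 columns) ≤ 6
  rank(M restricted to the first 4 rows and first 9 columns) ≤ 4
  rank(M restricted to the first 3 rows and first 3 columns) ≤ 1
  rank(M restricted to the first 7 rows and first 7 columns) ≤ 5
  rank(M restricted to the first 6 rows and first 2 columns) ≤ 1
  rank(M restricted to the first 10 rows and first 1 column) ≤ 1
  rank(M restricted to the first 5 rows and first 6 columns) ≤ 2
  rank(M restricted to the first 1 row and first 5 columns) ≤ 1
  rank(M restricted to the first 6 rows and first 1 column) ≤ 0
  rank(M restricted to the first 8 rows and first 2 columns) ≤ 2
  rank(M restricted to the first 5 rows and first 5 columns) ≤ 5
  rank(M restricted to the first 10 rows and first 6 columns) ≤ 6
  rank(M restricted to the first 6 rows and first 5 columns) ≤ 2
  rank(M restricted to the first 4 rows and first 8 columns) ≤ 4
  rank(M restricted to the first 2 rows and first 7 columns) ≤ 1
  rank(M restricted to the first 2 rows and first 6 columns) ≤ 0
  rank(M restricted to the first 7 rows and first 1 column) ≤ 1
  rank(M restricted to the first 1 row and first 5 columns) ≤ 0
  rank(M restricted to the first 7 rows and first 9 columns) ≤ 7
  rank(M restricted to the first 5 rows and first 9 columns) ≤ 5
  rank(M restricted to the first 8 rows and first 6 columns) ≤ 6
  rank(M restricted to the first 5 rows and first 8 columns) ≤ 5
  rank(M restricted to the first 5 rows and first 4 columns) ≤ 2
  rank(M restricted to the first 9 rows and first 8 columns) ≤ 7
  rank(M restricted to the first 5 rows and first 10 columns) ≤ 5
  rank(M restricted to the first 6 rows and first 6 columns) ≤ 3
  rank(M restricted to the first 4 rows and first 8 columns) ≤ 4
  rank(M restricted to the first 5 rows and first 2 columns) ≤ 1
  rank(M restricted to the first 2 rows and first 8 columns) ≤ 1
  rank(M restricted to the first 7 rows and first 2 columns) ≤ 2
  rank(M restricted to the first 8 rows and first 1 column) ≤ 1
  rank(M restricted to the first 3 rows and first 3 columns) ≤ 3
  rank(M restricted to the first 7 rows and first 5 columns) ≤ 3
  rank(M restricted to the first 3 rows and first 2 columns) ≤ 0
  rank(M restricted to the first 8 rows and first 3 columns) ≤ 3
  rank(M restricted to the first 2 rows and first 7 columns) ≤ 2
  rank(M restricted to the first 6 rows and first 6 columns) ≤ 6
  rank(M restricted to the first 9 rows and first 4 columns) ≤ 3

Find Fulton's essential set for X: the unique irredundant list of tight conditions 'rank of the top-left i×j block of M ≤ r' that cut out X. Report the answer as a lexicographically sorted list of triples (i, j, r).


Reconstructing r_w from the 41 given conditions:

  R[1]: 0  0  0  0  0  0  1  1  1  1
  R[2]: 0  0  0  0  0  0  1  1  2  2
  R[3]: 0  0  1  1  1  1  2  2  3  3
  R[4]: 0  1  2  2  2  2  3  3  4  4
  R[5]: 0  1  2  2  2  2  3  4  5  5
  R[6]: 0  1  2  2  2  3  4  5  6  6
  R[7]: 1  2  3  3  3  4  5  6  7  7
  R[8]: 1  2  3  3  4  5  6  7  8  8
  R[9]: 1  2  3  3  4  5  6  7  8  9
  R[10]: 1  2  3  4  5  6  7  8  9  10

so w = (7, 9, 3, 2, 8, 6, 1, 5, 10, 4).

Fulton essential set (7 of the 25 Rothe cells):

[(2, 6, 0), (2, 8, 1), (3, 2, 0), (5, 6, 2), (6, 1, 0), (6, 5, 2), (9, 4, 3)]


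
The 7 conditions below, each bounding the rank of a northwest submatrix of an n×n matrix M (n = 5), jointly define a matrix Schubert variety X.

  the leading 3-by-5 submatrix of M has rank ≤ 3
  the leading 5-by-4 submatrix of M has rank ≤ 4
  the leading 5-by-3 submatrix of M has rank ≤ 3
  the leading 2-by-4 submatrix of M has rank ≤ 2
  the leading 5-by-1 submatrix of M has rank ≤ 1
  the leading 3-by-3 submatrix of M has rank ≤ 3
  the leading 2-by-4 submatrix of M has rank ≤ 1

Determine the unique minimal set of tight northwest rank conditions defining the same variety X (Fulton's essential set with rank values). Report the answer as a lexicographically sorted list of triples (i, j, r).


Rank table r_w(5×5) implied by the 7 constraints:

  i=1: 1, 1, 1, 1, 1
  i=2: 1, 1, 1, 1, 2
  i=3: 1, 2, 2, 2, 3
  i=4: 1, 2, 3, 3, 4
  i=5: 1, 2, 3, 4, 5

reading off 1-entries of Δ²R: w = (1, 5, 2, 3, 4).

|D(w)|=3, |Ess(w)|=1:

[(2, 4, 1)]


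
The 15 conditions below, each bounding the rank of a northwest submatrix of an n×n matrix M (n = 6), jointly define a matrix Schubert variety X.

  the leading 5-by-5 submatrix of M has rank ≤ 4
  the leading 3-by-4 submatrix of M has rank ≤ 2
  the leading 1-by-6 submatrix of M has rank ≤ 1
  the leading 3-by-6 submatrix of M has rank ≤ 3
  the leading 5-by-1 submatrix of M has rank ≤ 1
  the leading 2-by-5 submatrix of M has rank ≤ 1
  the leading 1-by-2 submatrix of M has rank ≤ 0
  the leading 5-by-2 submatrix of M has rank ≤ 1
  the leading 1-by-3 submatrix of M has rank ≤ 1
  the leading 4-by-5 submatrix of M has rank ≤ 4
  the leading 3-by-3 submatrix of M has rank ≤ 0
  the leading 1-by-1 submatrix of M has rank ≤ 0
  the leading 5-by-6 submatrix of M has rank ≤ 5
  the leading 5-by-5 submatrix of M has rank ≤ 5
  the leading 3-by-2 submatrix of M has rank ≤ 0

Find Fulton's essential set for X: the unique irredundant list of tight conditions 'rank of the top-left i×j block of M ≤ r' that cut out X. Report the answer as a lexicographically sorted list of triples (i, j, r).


Propagating the 15 rank bounds to every northwest block:

  R[1]: 0  0  0  1  1  1
  R[2]: 0  0  0  1  1  2
  R[3]: 0  0  0  1  2  3
  R[4]: 1  1  1  2  3  4
  R[5]: 1  1  2  3  4  5
  R[6]: 1  2  3  4  5  6

giving w = (4, 6, 5, 1, 3, 2) via Δ²R.

|D(w)|=11, |Ess(w)|=3:

[(2, 5, 1), (3, 3, 0), (5, 2, 1)]


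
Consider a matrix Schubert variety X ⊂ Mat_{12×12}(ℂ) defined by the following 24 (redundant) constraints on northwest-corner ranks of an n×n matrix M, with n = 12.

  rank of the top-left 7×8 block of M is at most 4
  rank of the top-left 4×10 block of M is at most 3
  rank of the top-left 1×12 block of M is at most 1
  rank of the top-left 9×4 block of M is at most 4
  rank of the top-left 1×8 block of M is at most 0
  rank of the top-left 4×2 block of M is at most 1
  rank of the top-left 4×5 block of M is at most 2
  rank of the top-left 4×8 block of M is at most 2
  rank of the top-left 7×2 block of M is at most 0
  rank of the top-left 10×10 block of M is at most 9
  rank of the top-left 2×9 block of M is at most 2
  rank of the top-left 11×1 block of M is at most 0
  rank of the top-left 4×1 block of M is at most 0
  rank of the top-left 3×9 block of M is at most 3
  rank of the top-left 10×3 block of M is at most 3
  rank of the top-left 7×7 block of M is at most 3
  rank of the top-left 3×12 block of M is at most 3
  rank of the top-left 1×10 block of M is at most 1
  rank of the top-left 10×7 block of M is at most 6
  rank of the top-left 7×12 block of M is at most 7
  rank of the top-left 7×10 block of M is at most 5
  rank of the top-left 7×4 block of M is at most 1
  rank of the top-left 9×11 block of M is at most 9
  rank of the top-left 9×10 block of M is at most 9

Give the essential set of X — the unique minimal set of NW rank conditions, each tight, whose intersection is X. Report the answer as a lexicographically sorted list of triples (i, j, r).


Recovering R(i,j) via the rank-extension bound from the 24 conditions:

  0  0  0  0  0  0  0  0  1  1  1  1
  0  0  1  1  1  1  1  1  2  2  2  2
  0  0  1  1  2  2  2  2  3  3  3  3
  0  0  1  1  2  2  2  2  3  3  4  4
  0  0  1  1  2  3  3  3  4  4  5  5
  0  0  1  1  2  3  3  4  5  5  6  6
  0  0  1  1  2  3  3  4  5  5  6  7
  0  1  2  2  3  4  4  5  6  6  7  8
  0  1  2  3  4  5  5  6  7  7  8  9
  0  1  2  3  4  5  6  7  8  8  9  10
  0  1  2  3  4  5  6  7  8  9  10  11
  1  2  3  4  5  6  7  8  9  10  11  12

giving w = (9, 3, 5, 11, 6, 8, 12, 2, 4, 7, 10, 1) via Δ²R.

|D(w)|=36, |Ess(w)|=8:

[(1, 8, 0), (4, 8, 2), (4, 10, 3), (7, 2, 0), (7, 4, 1), (7, 7, 3), (7, 10, 5), (11, 1, 0)]


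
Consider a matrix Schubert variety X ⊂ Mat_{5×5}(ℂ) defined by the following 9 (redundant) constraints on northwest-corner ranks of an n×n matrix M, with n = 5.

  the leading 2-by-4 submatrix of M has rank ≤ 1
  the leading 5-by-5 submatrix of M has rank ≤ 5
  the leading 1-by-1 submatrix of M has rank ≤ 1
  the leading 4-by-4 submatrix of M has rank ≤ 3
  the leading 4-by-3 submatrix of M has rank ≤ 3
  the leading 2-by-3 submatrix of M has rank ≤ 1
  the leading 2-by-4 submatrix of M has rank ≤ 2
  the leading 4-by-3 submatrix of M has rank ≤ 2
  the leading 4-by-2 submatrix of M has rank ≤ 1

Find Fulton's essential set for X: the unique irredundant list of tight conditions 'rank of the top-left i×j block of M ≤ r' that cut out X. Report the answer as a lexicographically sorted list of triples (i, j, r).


Computing R[i][j] = min implied NW-rank bound (n=5, 9 conditions):

  1, 1, 1, 1, 1
  1, 1, 1, 1, 2
  1, 1, 2, 2, 3
  1, 1, 2, 3, 4
  1, 2, 3, 4, 5

so w = (1, 5, 3, 4, 2).

D(w) has 5 cells with 2 SE-corners; essential set:

[(2, 4, 1), (4, 2, 1)]


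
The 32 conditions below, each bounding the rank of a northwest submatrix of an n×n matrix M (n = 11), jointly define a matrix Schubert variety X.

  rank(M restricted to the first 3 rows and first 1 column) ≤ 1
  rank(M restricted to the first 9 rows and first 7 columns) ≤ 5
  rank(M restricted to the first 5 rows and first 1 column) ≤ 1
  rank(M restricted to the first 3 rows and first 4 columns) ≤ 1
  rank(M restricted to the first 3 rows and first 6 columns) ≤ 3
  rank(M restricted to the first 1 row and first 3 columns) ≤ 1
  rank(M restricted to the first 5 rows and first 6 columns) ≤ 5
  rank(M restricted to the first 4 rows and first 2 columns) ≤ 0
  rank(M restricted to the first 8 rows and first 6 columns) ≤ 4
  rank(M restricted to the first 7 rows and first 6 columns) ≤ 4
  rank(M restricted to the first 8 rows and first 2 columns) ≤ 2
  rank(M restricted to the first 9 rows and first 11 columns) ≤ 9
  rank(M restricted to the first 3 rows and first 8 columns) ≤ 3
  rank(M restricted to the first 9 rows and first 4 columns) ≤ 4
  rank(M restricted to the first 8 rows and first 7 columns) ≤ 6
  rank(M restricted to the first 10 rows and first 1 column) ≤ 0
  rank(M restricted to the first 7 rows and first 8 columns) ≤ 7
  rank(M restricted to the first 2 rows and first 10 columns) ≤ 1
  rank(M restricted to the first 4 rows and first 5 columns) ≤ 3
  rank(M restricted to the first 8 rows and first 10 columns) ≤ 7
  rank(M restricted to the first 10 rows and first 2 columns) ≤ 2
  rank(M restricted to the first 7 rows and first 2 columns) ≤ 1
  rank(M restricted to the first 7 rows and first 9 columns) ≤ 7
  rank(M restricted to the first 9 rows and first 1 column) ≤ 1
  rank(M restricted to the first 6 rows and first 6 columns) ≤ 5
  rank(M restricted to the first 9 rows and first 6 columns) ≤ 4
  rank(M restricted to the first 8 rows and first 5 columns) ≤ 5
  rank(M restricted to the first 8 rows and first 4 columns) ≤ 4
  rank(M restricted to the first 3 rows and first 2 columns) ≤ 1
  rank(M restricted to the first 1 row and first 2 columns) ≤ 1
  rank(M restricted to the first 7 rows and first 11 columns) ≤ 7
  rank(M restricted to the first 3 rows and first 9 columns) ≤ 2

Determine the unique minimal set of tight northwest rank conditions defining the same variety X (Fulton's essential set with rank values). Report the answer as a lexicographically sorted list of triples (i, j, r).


The tightest implied rank at each (i,j), from the 32 conditions:

  0 | 0 | 1 | 1 | 1 | 1 | 1 | 1 | 1 | 1 | 1
  0 | 0 | 1 | 1 | 1 | 1 | 1 | 1 | 1 | 1 | 2
  0 | 0 | 1 | 1 | 2 | 2 | 2 | 2 | 2 | 2 | 3
  0 | 0 | 1 | 2 | 3 | 3 | 3 | 3 | 3 | 3 | 4
  0 | 1 | 2 | 3 | 4 | 4 | 4 | 4 | 4 | 4 | 5
  0 | 1 | 2 | 3 | 4 | 4 | 5 | 5 | 5 | 5 | 6
  0 | 1 | 2 | 3 | 4 | 4 | 5 | 6 | 6 | 6 | 7
  0 | 1 | 2 | 3 | 4 | 4 | 5 | 6 | 7 | 7 | 8
  0 | 1 | 2 | 3 | 4 | 4 | 5 | 6 | 7 | 8 | 9
  0 | 1 | 2 | 3 | 4 | 5 | 6 | 7 | 8 | 9 | 10
  1 | 2 | 3 | 4 | 5 | 6 | 7 | 8 | 9 | 10 | 11

so w = (3, 11, 5, 4, 2, 7, 8, 9, 10, 6, 1).

D(w) has 26 cells with 5 SE-corners; essential set:

[(2, 10, 1), (3, 4, 1), (4, 2, 0), (9, 6, 4), (10, 1, 0)]


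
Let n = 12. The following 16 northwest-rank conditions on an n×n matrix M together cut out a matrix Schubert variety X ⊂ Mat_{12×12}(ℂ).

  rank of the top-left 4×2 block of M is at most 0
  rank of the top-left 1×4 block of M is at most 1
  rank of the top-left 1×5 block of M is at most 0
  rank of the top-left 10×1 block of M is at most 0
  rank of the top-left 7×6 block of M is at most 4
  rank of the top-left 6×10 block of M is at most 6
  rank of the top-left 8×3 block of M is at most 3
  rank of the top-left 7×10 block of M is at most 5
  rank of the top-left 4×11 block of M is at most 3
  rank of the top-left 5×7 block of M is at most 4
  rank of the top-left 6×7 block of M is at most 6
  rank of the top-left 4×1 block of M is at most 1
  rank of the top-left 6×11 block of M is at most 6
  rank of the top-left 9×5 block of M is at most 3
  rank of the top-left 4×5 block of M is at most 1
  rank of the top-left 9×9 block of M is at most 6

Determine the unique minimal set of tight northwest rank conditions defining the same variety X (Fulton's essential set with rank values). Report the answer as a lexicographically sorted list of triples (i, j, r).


The tightest implied rank at each (i,j), from the 16 conditions:

  0  0  0  0  0  1  1  1  1  1  1  1
  0  0  1  1  1  2  2  2  2  2  2  2
  0  0  1  1  1  2  3  3  3  3  3  3
  0  0  1  1  1  2  3  3  3  3  3  4
  0  1  2  2  2  3  4  4  4  4  4  5
  0  1  2  3  3  4  5  5  5  5  5  6
  0  1  2  3  3  4  5  5  5  5  6  7
  0  1  2  3  3  4  5  6  6  6  7  8
  0  1  2  3  3  4  5  6  6  7  8  9
  0  1  2  3  4  5  6  7  7  8  9  10
  1  2  3  4  5  6  7  8  8  9  10  11
  1  2  3  4  5  6  7  8  9  10  11  12

so w = (6, 3, 7, 12, 2, 4, 11, 8, 10, 5, 1, 9).

D(w) has 32 cells with 8 SE-corners; essential set:

[(1, 5, 0), (4, 2, 0), (4, 5, 1), (4, 11, 3), (7, 10, 5), (9, 5, 3), (9, 9, 6), (10, 1, 0)]


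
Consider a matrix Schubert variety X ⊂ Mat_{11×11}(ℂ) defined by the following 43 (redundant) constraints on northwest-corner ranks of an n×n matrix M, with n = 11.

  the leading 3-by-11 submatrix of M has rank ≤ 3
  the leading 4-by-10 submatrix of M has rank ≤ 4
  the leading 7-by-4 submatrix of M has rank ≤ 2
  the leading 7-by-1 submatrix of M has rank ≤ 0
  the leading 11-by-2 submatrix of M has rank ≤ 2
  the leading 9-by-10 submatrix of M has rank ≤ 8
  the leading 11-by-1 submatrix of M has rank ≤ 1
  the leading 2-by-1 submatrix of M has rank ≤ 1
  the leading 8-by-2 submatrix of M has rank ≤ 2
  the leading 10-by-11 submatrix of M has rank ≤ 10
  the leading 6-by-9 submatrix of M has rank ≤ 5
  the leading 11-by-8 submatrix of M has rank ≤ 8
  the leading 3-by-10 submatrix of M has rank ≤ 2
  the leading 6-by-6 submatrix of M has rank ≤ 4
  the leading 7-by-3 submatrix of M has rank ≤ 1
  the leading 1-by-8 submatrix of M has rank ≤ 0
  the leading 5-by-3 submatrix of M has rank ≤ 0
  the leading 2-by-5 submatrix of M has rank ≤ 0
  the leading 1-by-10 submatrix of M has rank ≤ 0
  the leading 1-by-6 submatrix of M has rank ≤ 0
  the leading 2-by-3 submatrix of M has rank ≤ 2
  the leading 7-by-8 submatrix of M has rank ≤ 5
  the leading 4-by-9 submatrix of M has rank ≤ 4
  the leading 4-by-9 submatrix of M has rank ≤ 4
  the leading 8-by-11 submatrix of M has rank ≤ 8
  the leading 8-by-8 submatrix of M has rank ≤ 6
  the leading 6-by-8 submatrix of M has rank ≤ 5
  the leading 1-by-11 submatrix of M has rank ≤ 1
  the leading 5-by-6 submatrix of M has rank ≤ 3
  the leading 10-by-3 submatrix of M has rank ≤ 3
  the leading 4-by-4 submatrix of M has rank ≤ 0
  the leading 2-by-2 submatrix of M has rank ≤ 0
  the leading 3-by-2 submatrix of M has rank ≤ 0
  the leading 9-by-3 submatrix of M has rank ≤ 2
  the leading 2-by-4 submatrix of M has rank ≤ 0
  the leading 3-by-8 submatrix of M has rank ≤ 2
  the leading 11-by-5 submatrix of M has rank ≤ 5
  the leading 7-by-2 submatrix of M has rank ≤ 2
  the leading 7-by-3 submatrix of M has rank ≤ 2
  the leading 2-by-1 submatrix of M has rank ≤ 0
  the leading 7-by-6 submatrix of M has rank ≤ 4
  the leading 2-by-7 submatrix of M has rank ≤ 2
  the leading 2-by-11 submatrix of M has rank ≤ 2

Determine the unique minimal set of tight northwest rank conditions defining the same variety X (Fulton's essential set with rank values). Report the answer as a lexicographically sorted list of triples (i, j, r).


Recovering R(i,j) via the rank-extension bound from the 43 conditions:

  i=1: 0 0 0 0 0 0 0 0 0 0 1
  i=2: 0 0 0 0 0 1 1 1 1 1 2
  i=3: 0 0 0 0 1 2 2 2 2 2 3
  i=4: 0 0 0 0 1 2 3 3 3 3 4
  i=5: 0 0 0 1 2 3 4 4 4 4 5
  i=6: 0 1 1 2 3 4 5 5 5 5 6
  i=7: 0 1 1 2 3 4 5 5 6 6 7
  i=8: 1 2 2 3 4 5 6 6 7 7 8
  i=9: 1 2 2 3 4 5 6 7 8 8 9
  i=10: 1 2 3 4 5 6 7 8 9 9 10
  i=11: 1 2 3 4 5 6 7 8 9 10 11

giving w = (11, 6, 5, 7, 4, 2, 9, 1, 8, 3, 10) via Δ²R.

Rothe diagram D(w) (31 cells), 8 SE-corners (essential conditions):

[(1, 10, 0), (2, 5, 0), (4, 4, 0), (5, 3, 0), (7, 1, 0), (7, 3, 1), (7, 8, 5), (9, 3, 2)]


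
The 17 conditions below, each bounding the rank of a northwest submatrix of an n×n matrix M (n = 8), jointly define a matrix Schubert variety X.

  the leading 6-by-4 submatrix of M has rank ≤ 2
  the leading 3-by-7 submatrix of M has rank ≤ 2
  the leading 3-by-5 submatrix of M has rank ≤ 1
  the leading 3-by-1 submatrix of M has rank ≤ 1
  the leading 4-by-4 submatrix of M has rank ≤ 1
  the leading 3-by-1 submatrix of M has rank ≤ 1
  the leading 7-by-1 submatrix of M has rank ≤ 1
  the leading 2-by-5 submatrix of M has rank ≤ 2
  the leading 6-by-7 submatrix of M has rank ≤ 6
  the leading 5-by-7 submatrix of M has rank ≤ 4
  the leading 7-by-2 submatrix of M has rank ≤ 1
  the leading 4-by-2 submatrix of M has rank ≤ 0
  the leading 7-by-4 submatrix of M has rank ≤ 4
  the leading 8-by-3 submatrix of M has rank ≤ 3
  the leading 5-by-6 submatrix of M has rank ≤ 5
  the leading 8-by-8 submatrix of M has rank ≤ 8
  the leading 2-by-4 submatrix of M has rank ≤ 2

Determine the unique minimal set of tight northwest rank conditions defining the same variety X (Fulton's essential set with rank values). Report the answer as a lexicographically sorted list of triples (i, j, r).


Computing R[i][j] = min implied NW-rank bound (n=8, 17 conditions):

  0, 0, 1, 1, 1, 1, 1, 1
  0, 0, 1, 1, 1, 2, 2, 2
  0, 0, 1, 1, 1, 2, 2, 3
  0, 0, 1, 1, 2, 3, 3, 4
  1, 1, 2, 2, 3, 4, 4, 5
  1, 1, 2, 2, 3, 4, 5, 6
  1, 1, 2, 3, 4, 5, 6, 7
  1, 2, 3, 4, 5, 6, 7, 8

giving w = (3, 6, 8, 5, 1, 7, 4, 2) via Δ²R.

D(w) has 17 cells with 6 SE-corners; essential set:

[(3, 5, 1), (3, 7, 2), (4, 2, 0), (4, 4, 1), (6, 4, 2), (7, 2, 1)]


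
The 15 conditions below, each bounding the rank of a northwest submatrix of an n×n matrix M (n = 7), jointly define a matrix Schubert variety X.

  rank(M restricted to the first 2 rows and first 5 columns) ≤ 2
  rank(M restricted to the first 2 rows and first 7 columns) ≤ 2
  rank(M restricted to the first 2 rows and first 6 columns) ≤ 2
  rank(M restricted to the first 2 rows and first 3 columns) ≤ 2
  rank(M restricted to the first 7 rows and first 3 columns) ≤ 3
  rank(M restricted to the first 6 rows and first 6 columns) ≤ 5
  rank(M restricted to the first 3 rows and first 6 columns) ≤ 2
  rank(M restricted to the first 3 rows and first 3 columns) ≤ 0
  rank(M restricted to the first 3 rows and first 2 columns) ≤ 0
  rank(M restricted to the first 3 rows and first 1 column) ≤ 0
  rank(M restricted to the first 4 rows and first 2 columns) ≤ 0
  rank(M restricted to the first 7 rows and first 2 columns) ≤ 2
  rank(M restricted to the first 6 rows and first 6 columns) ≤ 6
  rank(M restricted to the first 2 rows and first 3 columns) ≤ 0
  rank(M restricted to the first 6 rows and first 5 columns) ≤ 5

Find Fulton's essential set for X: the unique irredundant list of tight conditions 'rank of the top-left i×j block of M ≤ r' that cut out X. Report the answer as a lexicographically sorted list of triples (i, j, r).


Rank table r_w(7×7) implied by the 15 constraints:

  row 1: 0  0  0  1  1  1  1
  row 2: 0  0  0  1  2  2  2
  row 3: 0  0  0  1  2  2  3
  row 4: 0  0  1  2  3  3  4
  row 5: 1  1  2  3  4  4  5
  row 6: 1  2  3  4  5  5  6
  row 7: 1  2  3  4  5  6  7

giving w = (4, 5, 7, 3, 1, 2, 6) via Δ²R.

|D(w)|=12, |Ess(w)|=3:

[(3, 3, 0), (3, 6, 2), (4, 2, 0)]


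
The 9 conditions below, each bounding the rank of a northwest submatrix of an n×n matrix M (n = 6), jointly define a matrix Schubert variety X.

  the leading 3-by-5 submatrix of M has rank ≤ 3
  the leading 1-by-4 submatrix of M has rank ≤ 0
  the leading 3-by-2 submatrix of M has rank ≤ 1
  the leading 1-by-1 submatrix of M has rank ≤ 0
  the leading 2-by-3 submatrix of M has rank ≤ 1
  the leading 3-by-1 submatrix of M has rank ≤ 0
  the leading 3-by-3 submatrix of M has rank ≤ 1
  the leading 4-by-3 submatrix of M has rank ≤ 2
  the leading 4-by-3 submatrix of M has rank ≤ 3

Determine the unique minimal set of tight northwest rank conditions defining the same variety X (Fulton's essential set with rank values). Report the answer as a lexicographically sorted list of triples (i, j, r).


Propagating the 9 rank bounds to every northwest block:

  0  0  0  0  1  1
  0  1  1  1  2  2
  0  1  1  2  3  3
  1  2  2  3  4  4
  1  2  3  4  5  5
  1  2  3  4  5  6

giving w = (5, 2, 4, 1, 3, 6) via Δ²R.

ℓ(w)=7; the 3 essential cells (i,j,r):

[(1, 4, 0), (3, 1, 0), (3, 3, 1)]


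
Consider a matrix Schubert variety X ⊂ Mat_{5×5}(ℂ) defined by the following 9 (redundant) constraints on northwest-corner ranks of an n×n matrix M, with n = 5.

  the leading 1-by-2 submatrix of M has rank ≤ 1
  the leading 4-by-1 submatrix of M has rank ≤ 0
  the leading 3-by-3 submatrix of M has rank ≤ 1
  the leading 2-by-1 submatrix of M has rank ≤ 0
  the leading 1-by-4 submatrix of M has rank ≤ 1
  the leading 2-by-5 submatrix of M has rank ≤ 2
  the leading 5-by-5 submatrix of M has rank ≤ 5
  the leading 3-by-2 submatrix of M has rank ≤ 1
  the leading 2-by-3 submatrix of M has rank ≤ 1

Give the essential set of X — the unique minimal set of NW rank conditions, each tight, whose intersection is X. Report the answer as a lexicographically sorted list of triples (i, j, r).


Rank table r_w(5×5) implied by the 9 constraints:

  row 1: 0 1 1 1 1
  row 2: 0 1 1 2 2
  row 3: 0 1 1 2 3
  row 4: 0 1 2 3 4
  row 5: 1 2 3 4 5

so w = (2, 4, 5, 3, 1).

Rothe diagram D(w) (6 cells), 2 SE-corners (essential conditions):

[(3, 3, 1), (4, 1, 0)]


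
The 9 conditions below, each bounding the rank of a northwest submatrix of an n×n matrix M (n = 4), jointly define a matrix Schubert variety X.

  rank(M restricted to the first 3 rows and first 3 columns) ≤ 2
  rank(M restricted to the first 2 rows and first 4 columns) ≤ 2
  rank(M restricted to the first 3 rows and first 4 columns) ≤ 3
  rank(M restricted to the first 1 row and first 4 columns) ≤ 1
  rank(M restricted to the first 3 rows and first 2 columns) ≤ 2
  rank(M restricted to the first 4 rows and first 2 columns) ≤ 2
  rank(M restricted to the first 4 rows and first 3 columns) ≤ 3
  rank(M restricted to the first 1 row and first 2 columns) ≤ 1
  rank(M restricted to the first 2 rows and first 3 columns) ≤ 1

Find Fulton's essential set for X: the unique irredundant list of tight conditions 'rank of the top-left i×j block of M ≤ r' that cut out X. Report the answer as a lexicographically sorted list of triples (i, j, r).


Reconstructing r_w from the 9 given conditions:

  row 1: 1 | 1 | 1 | 1
  row 2: 1 | 1 | 1 | 2
  row 3: 1 | 2 | 2 | 3
  row 4: 1 | 2 | 3 | 4

hence w(1..4) = (1, 4, 2, 3).

ℓ(w)=2; the 1 essential cell (i,j,r):

[(2, 3, 1)]


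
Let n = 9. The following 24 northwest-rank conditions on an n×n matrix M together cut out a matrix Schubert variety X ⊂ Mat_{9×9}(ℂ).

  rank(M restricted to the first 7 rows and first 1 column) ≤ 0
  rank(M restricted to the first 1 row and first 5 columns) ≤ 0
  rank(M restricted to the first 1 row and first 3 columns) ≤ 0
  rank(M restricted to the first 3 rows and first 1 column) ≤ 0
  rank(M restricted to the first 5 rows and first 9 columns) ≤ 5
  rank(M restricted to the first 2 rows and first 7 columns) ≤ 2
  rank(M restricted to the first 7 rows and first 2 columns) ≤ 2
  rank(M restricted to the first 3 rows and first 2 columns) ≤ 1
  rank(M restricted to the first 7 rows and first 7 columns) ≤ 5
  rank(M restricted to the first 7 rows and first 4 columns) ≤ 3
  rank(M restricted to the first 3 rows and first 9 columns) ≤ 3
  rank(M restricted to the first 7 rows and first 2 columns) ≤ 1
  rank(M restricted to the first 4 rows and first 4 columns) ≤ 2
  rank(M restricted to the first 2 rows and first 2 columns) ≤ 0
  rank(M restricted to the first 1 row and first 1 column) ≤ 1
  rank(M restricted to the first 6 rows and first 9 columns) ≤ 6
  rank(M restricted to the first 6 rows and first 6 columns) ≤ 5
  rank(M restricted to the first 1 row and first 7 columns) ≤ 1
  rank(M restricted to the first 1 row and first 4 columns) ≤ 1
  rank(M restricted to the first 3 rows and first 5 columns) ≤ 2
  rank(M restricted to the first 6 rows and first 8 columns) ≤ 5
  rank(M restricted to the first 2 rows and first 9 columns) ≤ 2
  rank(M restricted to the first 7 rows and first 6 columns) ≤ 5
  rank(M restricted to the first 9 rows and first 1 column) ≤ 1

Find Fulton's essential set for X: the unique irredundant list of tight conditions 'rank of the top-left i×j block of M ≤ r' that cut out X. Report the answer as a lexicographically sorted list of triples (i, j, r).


Rank table r_w(9×9) implied by the 24 constraints:

  row 1: 0 | 0 | 0 | 0 | 0 | 1 | 1 | 1 | 1
  row 2: 0 | 0 | 1 | 1 | 1 | 2 | 2 | 2 | 2
  row 3: 0 | 1 | 2 | 2 | 2 | 3 | 3 | 3 | 3
  row 4: 0 | 1 | 2 | 2 | 3 | 4 | 4 | 4 | 4
  row 5: 0 | 1 | 2 | 3 | 4 | 5 | 5 | 5 | 5
  row 6: 0 | 1 | 2 | 3 | 4 | 5 | 5 | 5 | 6
  row 7: 0 | 1 | 2 | 3 | 4 | 5 | 5 | 6 | 7
  row 8: 1 | 2 | 3 | 4 | 5 | 6 | 6 | 7 | 8
  row 9: 1 | 2 | 3 | 4 | 5 | 6 | 7 | 8 | 9

the unique w with this rank table is (6, 3, 2, 5, 4, 9, 8, 1, 7).

D(w) has 16 cells with 6 SE-corners; essential set:

[(1, 5, 0), (2, 2, 0), (4, 4, 2), (6, 8, 5), (7, 1, 0), (7, 7, 5)]


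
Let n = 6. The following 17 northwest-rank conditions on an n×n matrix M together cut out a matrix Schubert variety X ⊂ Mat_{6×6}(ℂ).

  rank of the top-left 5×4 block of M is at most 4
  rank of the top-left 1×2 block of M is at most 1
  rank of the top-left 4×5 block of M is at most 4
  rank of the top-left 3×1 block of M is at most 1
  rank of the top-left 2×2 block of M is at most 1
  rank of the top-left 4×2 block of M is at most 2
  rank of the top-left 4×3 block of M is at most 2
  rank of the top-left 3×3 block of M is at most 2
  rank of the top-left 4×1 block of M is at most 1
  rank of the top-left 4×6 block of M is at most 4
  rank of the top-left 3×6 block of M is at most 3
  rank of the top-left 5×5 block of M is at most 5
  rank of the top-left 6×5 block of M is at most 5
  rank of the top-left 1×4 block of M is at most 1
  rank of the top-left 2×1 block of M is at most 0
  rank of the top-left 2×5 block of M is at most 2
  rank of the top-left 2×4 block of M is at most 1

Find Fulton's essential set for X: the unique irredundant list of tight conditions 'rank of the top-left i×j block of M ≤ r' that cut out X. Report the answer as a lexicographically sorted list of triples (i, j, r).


The tightest implied rank at each (i,j), from the 17 conditions:

  0  1  1  1  1  1
  0  1  1  1  2  2
  1  2  2  2  3  3
  1  2  2  3  4  4
  1  2  3  4  5  5
  1  2  3  4  5  6

second differences of R give the permutation w = (2, 5, 1, 4, 3, 6).

ℓ(w)=5; the 3 essential cells (i,j,r):

[(2, 1, 0), (2, 4, 1), (4, 3, 2)]


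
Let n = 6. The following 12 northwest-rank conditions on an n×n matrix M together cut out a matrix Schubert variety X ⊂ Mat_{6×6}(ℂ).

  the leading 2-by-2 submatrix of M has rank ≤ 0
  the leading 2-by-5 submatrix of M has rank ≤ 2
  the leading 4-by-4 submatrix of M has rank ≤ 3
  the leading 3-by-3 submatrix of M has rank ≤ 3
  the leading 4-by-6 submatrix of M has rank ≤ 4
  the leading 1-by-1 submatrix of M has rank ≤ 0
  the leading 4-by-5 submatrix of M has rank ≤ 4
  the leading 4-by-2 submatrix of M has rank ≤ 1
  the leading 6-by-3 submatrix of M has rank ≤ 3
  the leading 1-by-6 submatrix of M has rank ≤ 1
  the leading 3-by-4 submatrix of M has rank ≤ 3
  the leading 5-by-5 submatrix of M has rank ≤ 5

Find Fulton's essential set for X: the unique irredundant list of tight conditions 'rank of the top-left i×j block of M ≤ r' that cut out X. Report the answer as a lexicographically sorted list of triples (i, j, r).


The tightest implied rank at each (i,j), from the 12 conditions:

  0, 0, 1, 1, 1, 1
  0, 0, 1, 2, 2, 2
  1, 1, 2, 3, 3, 3
  1, 1, 2, 3, 4, 4
  1, 2, 3, 4, 5, 5
  1, 2, 3, 4, 5, 6

reading off 1-entries of Δ²R: w = (3, 4, 1, 5, 2, 6).

2 SE-corners of the 5-cell Rothe diagram give Ess(w):

[(2, 2, 0), (4, 2, 1)]


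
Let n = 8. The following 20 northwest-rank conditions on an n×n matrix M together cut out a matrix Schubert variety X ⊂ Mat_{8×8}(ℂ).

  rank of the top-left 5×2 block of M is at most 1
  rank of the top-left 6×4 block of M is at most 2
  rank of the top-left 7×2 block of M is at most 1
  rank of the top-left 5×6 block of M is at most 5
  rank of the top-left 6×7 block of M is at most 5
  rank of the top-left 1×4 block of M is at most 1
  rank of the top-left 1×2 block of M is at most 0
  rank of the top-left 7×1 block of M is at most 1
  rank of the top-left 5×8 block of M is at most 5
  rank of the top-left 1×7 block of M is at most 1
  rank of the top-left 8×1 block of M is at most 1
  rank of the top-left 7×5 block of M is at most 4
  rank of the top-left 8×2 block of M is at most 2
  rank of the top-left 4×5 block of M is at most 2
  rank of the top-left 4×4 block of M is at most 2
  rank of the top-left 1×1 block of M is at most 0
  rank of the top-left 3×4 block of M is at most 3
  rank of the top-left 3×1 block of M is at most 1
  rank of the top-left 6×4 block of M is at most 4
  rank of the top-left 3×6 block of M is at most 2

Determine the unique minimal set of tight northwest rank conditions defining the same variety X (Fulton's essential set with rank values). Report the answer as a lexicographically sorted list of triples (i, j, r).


Propagating the 20 rank bounds to every northwest block:

  i=1: 0 0 1 1 1 1 1 1
  i=2: 1 1 2 2 2 2 2 2
  i=3: 1 1 2 2 2 2 3 3
  i=4: 1 1 2 2 2 3 4 4
  i=5: 1 1 2 2 3 4 5 5
  i=6: 1 1 2 2 3 4 5 6
  i=7: 1 1 2 3 4 5 6 7
  i=8: 1 2 3 4 5 6 7 8

hence w(1..8) = (3, 1, 7, 6, 5, 8, 4, 2).

|D(w)|=14, |Ess(w)|=5:

[(1, 2, 0), (3, 6, 2), (4, 5, 2), (6, 4, 2), (7, 2, 1)]


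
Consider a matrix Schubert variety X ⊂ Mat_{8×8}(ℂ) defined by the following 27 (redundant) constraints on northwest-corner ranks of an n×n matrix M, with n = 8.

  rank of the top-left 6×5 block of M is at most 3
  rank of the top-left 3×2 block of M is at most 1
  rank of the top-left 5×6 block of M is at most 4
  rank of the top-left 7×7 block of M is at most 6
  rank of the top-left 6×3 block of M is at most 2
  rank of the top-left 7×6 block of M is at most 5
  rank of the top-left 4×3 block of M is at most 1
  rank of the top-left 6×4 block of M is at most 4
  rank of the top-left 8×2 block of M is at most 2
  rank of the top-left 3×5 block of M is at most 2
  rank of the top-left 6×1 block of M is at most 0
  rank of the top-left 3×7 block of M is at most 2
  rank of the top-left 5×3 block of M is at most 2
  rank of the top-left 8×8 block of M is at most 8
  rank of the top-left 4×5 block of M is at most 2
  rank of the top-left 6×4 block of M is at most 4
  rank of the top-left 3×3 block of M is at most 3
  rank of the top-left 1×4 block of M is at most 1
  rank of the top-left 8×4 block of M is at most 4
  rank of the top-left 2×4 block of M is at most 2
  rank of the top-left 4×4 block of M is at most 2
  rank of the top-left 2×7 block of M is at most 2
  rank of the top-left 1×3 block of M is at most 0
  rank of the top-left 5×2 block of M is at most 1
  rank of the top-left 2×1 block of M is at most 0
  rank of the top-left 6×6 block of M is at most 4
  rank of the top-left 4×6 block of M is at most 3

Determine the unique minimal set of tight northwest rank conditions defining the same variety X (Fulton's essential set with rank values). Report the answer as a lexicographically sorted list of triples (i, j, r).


Recovering R(i,j) via the rank-extension bound from the 27 conditions:

  0, 0, 0, 1, 1, 1, 1, 1
  0, 1, 1, 2, 2, 2, 2, 2
  0, 1, 1, 2, 2, 2, 2, 3
  0, 1, 1, 2, 2, 3, 3, 4
  0, 1, 2, 3, 3, 4, 4, 5
  0, 1, 2, 3, 3, 4, 5, 6
  1, 2, 3, 4, 4, 5, 6, 7
  1, 2, 3, 4, 5, 6, 7, 8

so w = (4, 2, 8, 6, 3, 7, 1, 5).

D(w) has 15 cells with 6 SE-corners; essential set:

[(1, 3, 0), (3, 7, 2), (4, 3, 1), (4, 5, 2), (6, 1, 0), (6, 5, 3)]


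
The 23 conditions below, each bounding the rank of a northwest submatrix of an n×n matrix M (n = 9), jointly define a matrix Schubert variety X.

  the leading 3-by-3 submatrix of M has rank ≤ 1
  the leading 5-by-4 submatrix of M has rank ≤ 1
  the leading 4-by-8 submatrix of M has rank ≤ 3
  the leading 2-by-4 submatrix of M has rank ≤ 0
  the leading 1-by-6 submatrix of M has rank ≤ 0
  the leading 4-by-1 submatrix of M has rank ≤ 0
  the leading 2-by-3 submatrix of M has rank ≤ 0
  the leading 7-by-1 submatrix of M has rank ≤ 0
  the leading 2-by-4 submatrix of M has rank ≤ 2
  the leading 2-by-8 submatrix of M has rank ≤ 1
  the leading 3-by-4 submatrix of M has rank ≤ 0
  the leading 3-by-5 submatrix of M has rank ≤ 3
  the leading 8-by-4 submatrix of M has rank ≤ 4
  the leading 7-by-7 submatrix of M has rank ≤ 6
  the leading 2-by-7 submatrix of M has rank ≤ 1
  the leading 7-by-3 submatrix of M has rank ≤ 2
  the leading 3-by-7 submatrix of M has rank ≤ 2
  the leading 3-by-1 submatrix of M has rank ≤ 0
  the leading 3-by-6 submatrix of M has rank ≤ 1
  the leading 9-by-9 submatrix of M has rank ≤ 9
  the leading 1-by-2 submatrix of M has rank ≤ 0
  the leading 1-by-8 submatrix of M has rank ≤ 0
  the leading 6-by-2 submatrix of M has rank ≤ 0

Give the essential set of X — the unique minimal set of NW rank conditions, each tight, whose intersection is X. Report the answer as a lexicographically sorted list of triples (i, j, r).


Reconstructing r_w from the 23 given conditions:

  0  0  0  0  0  0  0  0  1
  0  0  0  0  1  1  1  1  2
  0  0  0  0  1  1  2  2  3
  0  0  1  1  2  2  3  3  4
  0  0  1  1  2  3  4  4  5
  0  0  1  2  3  4  5  5  6
  0  1  2  3  4  5  6  6  7
  1  2  3  4  5  6  7  7  8
  1  2  3  4  5  6  7  8  9

hence w(1..9) = (9, 5, 7, 3, 6, 4, 2, 1, 8).

D(w) has 25 cells with 6 SE-corners; essential set:

[(1, 8, 0), (3, 4, 0), (3, 6, 1), (5, 4, 1), (6, 2, 0), (7, 1, 0)]


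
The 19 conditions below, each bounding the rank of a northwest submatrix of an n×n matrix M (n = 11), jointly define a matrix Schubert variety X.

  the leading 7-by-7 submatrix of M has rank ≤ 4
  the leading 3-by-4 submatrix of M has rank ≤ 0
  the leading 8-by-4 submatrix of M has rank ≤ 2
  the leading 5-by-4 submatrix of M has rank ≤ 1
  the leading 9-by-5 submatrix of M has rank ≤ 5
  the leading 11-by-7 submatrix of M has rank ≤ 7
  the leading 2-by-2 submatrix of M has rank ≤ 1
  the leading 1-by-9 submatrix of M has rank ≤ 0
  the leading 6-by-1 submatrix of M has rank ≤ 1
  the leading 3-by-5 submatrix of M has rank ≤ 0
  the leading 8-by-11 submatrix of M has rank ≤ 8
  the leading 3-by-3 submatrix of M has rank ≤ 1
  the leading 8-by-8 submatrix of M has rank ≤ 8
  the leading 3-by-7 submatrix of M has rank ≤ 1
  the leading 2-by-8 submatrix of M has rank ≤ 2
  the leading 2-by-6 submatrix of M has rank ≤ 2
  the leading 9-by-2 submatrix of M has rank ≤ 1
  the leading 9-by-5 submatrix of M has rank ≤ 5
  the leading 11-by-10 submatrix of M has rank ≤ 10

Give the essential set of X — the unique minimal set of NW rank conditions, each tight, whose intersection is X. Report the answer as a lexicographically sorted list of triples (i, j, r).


Recovering R(i,j) via the rank-extension bound from the 19 conditions:

  row 1: 0 0 0 0 0 0 0 0 0 1 1
  row 2: 0 0 0 0 0 1 1 1 1 2 2
  row 3: 0 0 0 0 0 1 1 2 2 3 3
  row 4: 1 1 1 1 1 2 2 3 3 4 4
  row 5: 1 1 1 1 2 3 3 4 4 5 5
  row 6: 1 1 2 2 3 4 4 5 5 6 6
  row 7: 1 1 2 2 3 4 4 5 6 7 7
  row 8: 1 1 2 2 3 4 5 6 7 8 8
  row 9: 1 1 2 3 4 5 6 7 8 9 9
  row 10: 1 2 3 4 5 6 7 8 9 10 10
  row 11: 1 2 3 4 5 6 7 8 9 10 11

giving w = (10, 6, 8, 1, 5, 3, 9, 7, 4, 2, 11) via Δ²R.

Fulton essential set (7 of the 30 Rothe cells):

[(1, 9, 0), (3, 5, 0), (3, 7, 1), (5, 4, 1), (7, 7, 4), (8, 4, 2), (9, 2, 1)]


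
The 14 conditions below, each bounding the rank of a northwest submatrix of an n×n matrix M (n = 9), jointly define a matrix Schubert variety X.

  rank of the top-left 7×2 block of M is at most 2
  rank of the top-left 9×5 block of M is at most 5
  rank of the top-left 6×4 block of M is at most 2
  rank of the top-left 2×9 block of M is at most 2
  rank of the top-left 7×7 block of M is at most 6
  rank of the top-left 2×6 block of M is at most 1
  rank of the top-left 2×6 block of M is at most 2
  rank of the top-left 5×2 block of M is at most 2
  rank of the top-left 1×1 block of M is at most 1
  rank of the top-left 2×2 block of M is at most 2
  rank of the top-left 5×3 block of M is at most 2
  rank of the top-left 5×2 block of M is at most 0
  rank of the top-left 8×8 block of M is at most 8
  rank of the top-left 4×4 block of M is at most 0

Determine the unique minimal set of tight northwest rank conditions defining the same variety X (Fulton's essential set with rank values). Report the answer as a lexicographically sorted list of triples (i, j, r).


Recovering R(i,j) via the rank-extension bound from the 14 conditions:

  R[1]: 0  0  0  0  1  1  1  1  1
  R[2]: 0  0  0  0  1  1  2  2  2
  R[3]: 0  0  0  0  1  2  3  3  3
  R[4]: 0  0  0  0  1  2  3  4  4
  R[5]: 0  0  1  1  2  3  4  5  5
  R[6]: 1  1  2  2  3  4  5  6  6
  R[7]: 1  2  3  3  4  5  6  7  7
  R[8]: 1  2  3  4  5  6  7  8  8
  R[9]: 1  2  3  4  5  6  7  8  9

reading off 1-entries of Δ²R: w = (5, 7, 6, 8, 3, 1, 2, 4, 9).

Fulton essential set (3 of the 19 Rothe cells):

[(2, 6, 1), (4, 4, 0), (5, 2, 0)]
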